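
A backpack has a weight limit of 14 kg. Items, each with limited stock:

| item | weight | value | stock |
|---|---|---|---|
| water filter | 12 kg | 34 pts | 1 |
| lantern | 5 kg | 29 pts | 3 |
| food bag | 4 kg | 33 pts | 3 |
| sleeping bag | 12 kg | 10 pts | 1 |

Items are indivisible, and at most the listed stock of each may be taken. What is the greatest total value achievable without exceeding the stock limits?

Top feasible selections:
- 3×food bag: weight 12, value 99
- 1×lantern + 2×food bag: weight 13, value 95
Best: 99 pts.

99 pts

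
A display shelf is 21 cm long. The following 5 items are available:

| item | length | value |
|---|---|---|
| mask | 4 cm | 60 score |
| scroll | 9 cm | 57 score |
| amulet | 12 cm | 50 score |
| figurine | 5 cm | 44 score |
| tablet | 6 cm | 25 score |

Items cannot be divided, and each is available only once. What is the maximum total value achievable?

Check high-value combinations within 21 cm:
- mask+scroll+figurine: length 4+9+5=18, value 60+57+44=161
- mask+amulet+figurine: length 4+12+5=21, value 60+50+44=154
- mask+scroll+tablet: length 4+9+6=19, value 60+57+25=142
Best: 161 score.

161 score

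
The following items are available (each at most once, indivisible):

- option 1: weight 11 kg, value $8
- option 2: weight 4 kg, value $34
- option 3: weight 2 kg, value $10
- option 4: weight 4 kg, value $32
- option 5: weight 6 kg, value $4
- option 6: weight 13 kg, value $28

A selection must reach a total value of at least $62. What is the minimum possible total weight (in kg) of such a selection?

8

Subsets with value ≥ 62, sorted by total weight:
- option 2+option 4: weight 8, value 66
- option 2+option 3+option 4: weight 10, value 76
- option 2+option 4+option 5: weight 14, value 70
Minimum weight: 8 kg.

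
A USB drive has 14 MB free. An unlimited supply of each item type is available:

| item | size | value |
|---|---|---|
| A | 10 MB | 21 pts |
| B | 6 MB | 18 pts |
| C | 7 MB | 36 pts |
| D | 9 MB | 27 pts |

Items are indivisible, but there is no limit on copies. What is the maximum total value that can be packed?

72 pts

Best value-per-unit is C at 36/7, and filling with it alone uses size 2×7=14. No mix of the others beats 2×36 = 72.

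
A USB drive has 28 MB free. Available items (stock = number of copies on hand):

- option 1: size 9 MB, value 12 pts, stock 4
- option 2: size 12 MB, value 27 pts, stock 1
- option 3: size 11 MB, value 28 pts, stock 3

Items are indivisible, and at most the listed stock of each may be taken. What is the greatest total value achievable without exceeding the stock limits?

Top feasible selections:
- 2×option 3: size 22, value 56
- 1×option 2 + 1×option 3: size 23, value 55
- 1×option 1 + 1×option 3: size 20, value 40
- 1×option 1 + 1×option 2: size 21, value 39
Best: 56 pts.

56 pts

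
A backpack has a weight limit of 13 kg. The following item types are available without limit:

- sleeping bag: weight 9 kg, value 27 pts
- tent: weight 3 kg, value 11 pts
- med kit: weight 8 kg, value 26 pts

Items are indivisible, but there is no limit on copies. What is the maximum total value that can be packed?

44 pts

Best value-per-unit is tent at 11/3, and filling with it alone uses weight 4×3=12. No mix of the others beats 4×11 = 44.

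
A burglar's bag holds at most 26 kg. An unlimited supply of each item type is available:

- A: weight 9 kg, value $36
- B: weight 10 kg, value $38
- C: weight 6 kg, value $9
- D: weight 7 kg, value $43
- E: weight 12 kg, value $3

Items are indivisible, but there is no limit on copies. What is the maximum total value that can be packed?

$129

Best value-per-unit is D at 43/7, and filling with it alone uses weight 3×7=21. No mix of the others beats 3×43 = 129.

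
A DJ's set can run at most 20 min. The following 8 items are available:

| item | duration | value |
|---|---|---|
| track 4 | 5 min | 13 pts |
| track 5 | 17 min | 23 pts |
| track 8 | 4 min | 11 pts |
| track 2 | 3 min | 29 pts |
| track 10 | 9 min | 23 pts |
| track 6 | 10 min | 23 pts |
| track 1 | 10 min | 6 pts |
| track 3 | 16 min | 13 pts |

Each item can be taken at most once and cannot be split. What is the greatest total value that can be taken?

65 pts

This is a 0/1 knapsack; check combinations near the capacity.
- track 4+track 2+track 10: duration 5+3+9=17, value 13+29+23=65
- track 4+track 2+track 6: duration 5+3+10=18, value 13+29+23=65
- track 8+track 2+track 10: duration 4+3+9=16, value 11+29+23=63
Best: 65 pts.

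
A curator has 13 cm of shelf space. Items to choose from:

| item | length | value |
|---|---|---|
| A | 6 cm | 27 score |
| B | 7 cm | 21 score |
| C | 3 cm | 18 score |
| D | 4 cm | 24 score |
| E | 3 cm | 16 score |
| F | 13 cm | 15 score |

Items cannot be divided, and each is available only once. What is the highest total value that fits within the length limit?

69 score

Check high-value combinations within 13 cm:
- A+C+D: length 6+3+4=13, value 27+18+24=69
- A+D+E: length 6+4+3=13, value 27+24+16=67
- A+C+E: length 6+3+3=12, value 27+18+16=61
- C+D+E: length 3+4+3=10, value 18+24+16=58
Best: 69 score.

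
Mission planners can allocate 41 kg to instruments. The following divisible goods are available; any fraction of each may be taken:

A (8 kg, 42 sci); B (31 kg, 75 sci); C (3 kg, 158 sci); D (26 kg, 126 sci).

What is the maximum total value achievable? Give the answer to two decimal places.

Take in order of value per unit:
- C (158/3 per unit): all 3 → value 158, running total 158.00
- A (42/8 per unit): all 8 → value 42, running total 200.00
- D (126/26 per unit): all 26 → value 126, running total 326.00
- B (75/31 per unit): 4 of 31 → value 4×75/31 = 9.6774, running total 335.68
Total 335.68.

335.68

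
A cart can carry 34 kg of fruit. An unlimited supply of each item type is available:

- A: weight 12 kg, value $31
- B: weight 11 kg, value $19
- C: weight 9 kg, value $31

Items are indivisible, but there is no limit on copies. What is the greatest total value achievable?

$93

Best value-per-unit is C at 31/9; filling with it alone gives 3×31 = 93.
Optimal mix: 2×A + 1×C → weight 33, value 93.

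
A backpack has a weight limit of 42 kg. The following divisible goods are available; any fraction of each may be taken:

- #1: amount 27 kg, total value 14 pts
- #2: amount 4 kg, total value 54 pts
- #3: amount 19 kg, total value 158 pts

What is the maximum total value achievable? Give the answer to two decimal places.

Take in order of value per unit:
- #2 (54/4 per unit): all 4 → value 54, running total 54.00
- #3 (158/19 per unit): all 19 → value 158, running total 212.00
- #1 (14/27 per unit): 19 of 27 → value 19×14/27 = 9.8519, running total 221.85
Total 221.85.

221.85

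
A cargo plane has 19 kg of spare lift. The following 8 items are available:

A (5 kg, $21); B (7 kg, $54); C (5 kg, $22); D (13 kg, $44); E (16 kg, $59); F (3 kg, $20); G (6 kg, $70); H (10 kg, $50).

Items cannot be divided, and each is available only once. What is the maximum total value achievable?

$146

Check high-value combinations within 19 kg:
- B+C+G: weight 7+5+6=18, value 54+22+70=146
- A+B+G: weight 5+7+6=18, value 21+54+70=145
- B+F+G: weight 7+3+6=16, value 54+20+70=144
- F+G+H: weight 3+6+10=19, value 20+70+50=140
- A+C+F+G: weight 5+5+3+6=19, value 21+22+20+70=133
Best: $146.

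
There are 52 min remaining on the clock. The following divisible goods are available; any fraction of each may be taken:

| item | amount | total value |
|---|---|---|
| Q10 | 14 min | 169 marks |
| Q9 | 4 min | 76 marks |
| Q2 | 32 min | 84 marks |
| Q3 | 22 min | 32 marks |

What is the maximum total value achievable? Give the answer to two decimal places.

331.91

Take in order of value per unit:
- Q9 (76/4 per unit): all 4 → value 76, running total 76.00
- Q10 (169/14 per unit): all 14 → value 169, running total 245.00
- Q2 (84/32 per unit): all 32 → value 84, running total 329.00
- Q3 (32/22 per unit): 2 of 22 → value 2×32/22 = 2.9091, running total 331.91
Total 331.91.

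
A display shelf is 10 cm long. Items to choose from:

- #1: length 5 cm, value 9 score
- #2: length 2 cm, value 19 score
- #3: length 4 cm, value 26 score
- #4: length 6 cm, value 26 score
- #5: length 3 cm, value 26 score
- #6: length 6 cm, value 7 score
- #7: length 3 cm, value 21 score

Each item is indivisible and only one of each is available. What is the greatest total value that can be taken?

Check high-value combinations within 10 cm:
- #3+#5+#7: length 4+3+3=10, value 26+26+21=73
- #2+#3+#5: length 2+4+3=9, value 19+26+26=71
- #2+#5+#7: length 2+3+3=8, value 19+26+21=66
- #2+#3+#7: length 2+4+3=9, value 19+26+21=66
Best: 73 score.

73 score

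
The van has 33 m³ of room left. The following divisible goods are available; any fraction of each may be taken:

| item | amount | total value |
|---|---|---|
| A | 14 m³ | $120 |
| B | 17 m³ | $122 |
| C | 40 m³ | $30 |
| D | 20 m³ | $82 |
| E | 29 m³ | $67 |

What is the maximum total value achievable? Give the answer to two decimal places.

250.20

Take in order of value per unit:
- A (120/14 per unit): all 14 → value 120, running total 120.00
- B (122/17 per unit): all 17 → value 122, running total 242.00
- D (82/20 per unit): 2 of 20 → value 2×82/20 = 8.2000, running total 250.20
Total 250.20.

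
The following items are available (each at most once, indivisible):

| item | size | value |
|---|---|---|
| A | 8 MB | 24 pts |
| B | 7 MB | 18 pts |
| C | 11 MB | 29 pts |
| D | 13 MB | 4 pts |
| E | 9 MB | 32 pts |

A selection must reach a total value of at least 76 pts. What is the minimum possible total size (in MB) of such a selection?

27

Subsets with value ≥ 76, sorted by total size:
- B+C+E: size 27, value 79
- A+C+E: size 28, value 85
Minimum size: 27 MB.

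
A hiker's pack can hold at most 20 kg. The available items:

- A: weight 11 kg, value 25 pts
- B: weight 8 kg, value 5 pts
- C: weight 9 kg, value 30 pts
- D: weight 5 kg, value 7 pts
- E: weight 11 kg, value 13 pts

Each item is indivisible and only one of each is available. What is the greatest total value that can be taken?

55 pts

Check high-value combinations within 20 kg:
- A+C: weight 11+9=20, value 25+30=55
- C+E: weight 9+11=20, value 30+13=43
- C+D: weight 9+5=14, value 30+7=37
- B+C: weight 8+9=17, value 5+30=35
Best: 55 pts.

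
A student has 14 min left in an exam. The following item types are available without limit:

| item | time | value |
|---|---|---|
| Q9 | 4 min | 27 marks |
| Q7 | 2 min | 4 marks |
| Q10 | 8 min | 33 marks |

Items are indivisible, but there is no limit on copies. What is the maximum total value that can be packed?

85 marks

Best value-per-unit is Q9 at 27/4; filling with it alone gives 3×27 = 81.
Optimal mix: 3×Q9 + 1×Q7 → time 14, value 85.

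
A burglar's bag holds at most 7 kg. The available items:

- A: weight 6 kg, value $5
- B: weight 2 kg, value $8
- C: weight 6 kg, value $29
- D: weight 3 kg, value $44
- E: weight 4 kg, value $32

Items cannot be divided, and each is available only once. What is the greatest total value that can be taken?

$76

Check high-value combinations within 7 kg:
- D+E: weight 3+4=7, value 44+32=76
- B+D: weight 2+3=5, value 8+44=52
- D: weight 3, value 44
- B+E: weight 2+4=6, value 8+32=40
Best: $76.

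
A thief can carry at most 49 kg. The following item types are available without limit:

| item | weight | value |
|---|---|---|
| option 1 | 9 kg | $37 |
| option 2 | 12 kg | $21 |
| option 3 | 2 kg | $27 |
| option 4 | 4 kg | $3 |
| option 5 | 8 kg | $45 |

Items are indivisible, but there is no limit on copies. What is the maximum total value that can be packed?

Best value-per-unit is option 3 at 27/2, and filling with it alone uses weight 24×2=48. No mix of the others beats 24×27 = 648.

$648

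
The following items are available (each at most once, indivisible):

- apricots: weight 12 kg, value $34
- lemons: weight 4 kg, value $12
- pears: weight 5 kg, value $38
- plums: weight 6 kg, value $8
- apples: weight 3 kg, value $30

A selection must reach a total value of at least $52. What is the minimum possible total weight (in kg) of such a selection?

8

Subsets with value ≥ 52, sorted by total weight:
- pears+apples: weight 8, value 68
- lemons+pears+apples: weight 12, value 80
- pears+plums+apples: weight 14, value 76
Minimum weight: 8 kg.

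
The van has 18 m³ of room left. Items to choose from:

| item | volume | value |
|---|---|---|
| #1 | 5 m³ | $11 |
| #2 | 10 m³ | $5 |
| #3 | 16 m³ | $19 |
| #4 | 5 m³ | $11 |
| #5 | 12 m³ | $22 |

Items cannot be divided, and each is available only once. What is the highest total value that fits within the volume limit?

Check high-value combinations within 18 m³:
- #1+#5: volume 5+12=17, value 11+22=33
- #4+#5: volume 5+12=17, value 11+22=33
- #1+#4: volume 5+5=10, value 11+11=22
- #5: volume 12, value 22
Best: $33.

$33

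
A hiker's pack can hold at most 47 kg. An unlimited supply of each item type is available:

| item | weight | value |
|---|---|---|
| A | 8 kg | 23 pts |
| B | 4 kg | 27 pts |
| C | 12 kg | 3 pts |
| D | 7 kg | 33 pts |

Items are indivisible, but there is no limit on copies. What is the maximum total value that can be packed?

Best value-per-unit is B at 27/4; filling with it alone gives 11×27 = 297.
Optimal mix: 10×B + 1×D → weight 47, value 303.

303 pts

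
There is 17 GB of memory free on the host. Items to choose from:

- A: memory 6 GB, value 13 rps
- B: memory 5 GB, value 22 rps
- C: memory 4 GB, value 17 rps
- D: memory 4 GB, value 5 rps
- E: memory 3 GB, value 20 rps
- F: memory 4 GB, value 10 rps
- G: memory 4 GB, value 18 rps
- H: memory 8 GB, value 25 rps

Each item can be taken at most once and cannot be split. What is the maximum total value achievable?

77 rps

This is a 0/1 knapsack; check combinations near the capacity.
- B+C+E+G: memory 5+4+3+4=16, value 22+17+20+18=77
- B+E+F+G: memory 5+3+4+4=16, value 22+20+10+18=70
- B+C+E+F: memory 5+4+3+4=16, value 22+17+20+10=69
- A+C+E+G: memory 6+4+3+4=17, value 13+17+20+18=68
- B+E+H: memory 5+3+8=16, value 22+20+25=67
Best: 77 rps.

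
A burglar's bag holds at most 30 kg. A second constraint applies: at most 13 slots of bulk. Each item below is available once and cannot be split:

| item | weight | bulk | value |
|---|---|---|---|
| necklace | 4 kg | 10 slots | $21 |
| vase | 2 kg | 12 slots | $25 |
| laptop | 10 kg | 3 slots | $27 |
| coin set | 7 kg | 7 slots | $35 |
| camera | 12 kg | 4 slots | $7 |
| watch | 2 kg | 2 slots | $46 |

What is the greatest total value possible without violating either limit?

$108

Feasible sets respecting both limits:
- laptop+coin set+watch: weight 19, bulk 12, value 108
- coin set+camera+watch: weight 21, bulk 13, value 88
- coin set+watch: weight 9, bulk 9, value 81
- laptop+camera+watch: weight 24, bulk 9, value 80
Best: $108.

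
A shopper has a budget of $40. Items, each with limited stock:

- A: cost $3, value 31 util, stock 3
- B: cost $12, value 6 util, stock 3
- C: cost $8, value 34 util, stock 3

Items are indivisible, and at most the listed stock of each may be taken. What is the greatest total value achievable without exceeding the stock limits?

195 util

Best selections within cost 40 and stock limits:
- 3×A + 3×C: cost 33, value 195
- 3×A + 1×B + 2×C: cost 37, value 167
- 2×A + 3×C: cost 30, value 164
- 3×A + 2×C: cost 25, value 161
Best: 195 util.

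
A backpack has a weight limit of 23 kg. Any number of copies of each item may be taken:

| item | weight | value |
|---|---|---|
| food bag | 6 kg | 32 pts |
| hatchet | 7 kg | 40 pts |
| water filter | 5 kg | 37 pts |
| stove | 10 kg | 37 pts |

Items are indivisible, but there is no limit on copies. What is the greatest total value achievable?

Best value-per-unit is water filter at 37/5; filling with it alone gives 4×37 = 148.
Optimal mix: 1×hatchet + 3×water filter → weight 22, value 151.

151 pts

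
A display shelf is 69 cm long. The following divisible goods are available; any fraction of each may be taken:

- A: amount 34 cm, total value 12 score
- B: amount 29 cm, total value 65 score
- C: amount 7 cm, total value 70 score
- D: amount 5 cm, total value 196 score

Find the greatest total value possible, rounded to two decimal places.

340.88

Take in order of value per unit:
- D (196/5 per unit): all 5 → value 196, running total 196.00
- C (70/7 per unit): all 7 → value 70, running total 266.00
- B (65/29 per unit): all 29 → value 65, running total 331.00
- A (12/34 per unit): 28 of 34 → value 28×12/34 = 9.8824, running total 340.88
Total 340.88.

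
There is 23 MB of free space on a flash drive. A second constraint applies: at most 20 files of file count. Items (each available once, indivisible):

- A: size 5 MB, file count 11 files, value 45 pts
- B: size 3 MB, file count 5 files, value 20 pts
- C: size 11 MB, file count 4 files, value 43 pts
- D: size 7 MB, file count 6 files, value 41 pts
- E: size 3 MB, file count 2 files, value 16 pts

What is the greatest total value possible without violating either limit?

Feasible sets respecting both limits:
- A+B+C: size 19, file count 20, value 108
- B+C+D: size 21, file count 15, value 104
- A+C+E: size 19, file count 17, value 104
- A+D+E: size 15, file count 19, value 102
Best: 108 pts.

108 pts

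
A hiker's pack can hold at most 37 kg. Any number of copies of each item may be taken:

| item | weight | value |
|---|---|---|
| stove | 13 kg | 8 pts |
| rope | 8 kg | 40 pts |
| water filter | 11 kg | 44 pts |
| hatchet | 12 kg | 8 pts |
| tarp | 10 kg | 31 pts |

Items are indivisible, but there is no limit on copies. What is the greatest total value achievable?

164 pts

Best value-per-unit is rope at 40/8; filling with it alone gives 4×40 = 160.
Optimal mix: 3×rope + 1×water filter → weight 35, value 164.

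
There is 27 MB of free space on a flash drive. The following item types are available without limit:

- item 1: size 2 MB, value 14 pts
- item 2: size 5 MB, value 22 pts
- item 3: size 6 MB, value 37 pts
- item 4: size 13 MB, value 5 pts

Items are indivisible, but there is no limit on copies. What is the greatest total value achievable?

Best value-per-unit is item 1 at 14/2, and filling with it alone uses size 13×2=26. No mix of the others beats 13×14 = 182.

182 pts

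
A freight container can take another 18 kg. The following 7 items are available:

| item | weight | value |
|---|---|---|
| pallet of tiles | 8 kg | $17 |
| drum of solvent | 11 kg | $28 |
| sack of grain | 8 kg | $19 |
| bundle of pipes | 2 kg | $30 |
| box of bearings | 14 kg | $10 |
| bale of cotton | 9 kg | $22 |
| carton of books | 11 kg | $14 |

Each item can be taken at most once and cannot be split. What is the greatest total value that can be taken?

$66

This is a 0/1 knapsack; check combinations near the capacity.
- pallet of tiles+sack of grain+bundle of pipes: weight 8+8+2=18, value 17+19+30=66
- drum of solvent+bundle of pipes: weight 11+2=13, value 28+30=58
- bundle of pipes+bale of cotton: weight 2+9=11, value 30+22=52
- sack of grain+bundle of pipes: weight 8+2=10, value 19+30=49
- pallet of tiles+bundle of pipes: weight 8+2=10, value 17+30=47
Best: $66.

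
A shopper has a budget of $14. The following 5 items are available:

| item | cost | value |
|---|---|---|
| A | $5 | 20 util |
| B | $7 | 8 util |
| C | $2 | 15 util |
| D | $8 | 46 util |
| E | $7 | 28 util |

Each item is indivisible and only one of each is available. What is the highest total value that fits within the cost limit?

Check high-value combinations within $14:
- A+D: cost 5+8=13, value 20+46=66
- A+C+E: cost 5+2+7=14, value 20+15+28=63
- C+D: cost 2+8=10, value 15+46=61
- A+E: cost 5+7=12, value 20+28=48
Best: 66 util.

66 util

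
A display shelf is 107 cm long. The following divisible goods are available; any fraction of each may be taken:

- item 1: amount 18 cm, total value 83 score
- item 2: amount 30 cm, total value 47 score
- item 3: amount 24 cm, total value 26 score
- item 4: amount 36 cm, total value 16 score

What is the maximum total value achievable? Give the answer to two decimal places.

Take in order of value per unit:
- item 1 (83/18 per unit): all 18 → value 83, running total 83.00
- item 2 (47/30 per unit): all 30 → value 47, running total 130.00
- item 3 (26/24 per unit): all 24 → value 26, running total 156.00
- item 4 (16/36 per unit): 35 of 36 → value 35×16/36 = 15.5556, running total 171.56
Total 171.56.

171.56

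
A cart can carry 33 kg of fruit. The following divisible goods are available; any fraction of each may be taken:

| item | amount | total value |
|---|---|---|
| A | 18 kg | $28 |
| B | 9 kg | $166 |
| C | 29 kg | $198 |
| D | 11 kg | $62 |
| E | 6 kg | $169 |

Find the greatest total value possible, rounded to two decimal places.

457.90

Take in order of value per unit:
- E (169/6 per unit): all 6 → value 169, running total 169.00
- B (166/9 per unit): all 9 → value 166, running total 335.00
- C (198/29 per unit): 18 of 29 → value 18×198/29 = 122.8966, running total 457.90
Total 457.90.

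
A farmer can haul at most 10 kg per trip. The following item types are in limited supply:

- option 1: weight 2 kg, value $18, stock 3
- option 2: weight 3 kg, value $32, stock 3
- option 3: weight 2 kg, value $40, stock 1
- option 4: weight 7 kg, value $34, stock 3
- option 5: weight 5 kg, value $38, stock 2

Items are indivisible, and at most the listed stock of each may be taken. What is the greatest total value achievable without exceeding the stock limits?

$122

Best selections within weight 10 and stock limits:
- 1×option 1 + 2×option 2 + 1×option 3: weight 10, value 122
- 1×option 2 + 1×option 3 + 1×option 5: weight 10, value 110
- 2×option 1 + 1×option 2 + 1×option 3: weight 9, value 108
Best: $122.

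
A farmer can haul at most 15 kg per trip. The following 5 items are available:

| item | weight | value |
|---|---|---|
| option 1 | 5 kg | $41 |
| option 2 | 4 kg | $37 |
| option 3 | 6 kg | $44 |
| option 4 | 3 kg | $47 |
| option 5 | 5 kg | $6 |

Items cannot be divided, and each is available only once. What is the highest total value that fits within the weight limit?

$132

Check high-value combinations within 15 kg:
- option 1+option 3+option 4: weight 5+6+3=14, value 41+44+47=132
- option 2+option 3+option 4: weight 4+6+3=13, value 37+44+47=128
- option 1+option 2+option 4: weight 5+4+3=12, value 41+37+47=125
- option 1+option 2+option 3: weight 5+4+6=15, value 41+37+44=122
- option 3+option 4+option 5: weight 6+3+5=14, value 44+47+6=97
Best: $132.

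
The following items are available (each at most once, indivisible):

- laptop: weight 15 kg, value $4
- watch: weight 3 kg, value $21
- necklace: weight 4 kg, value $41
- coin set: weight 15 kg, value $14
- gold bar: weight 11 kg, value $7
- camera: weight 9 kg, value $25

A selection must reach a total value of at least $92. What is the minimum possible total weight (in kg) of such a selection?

Subsets with value ≥ 92, sorted by total weight:
- watch+necklace+gold bar+camera: weight 27, value 94
- watch+necklace+coin set+camera: weight 31, value 101
- watch+necklace+coin set+gold bar+camera: weight 42, value 108
- laptop+watch+necklace+gold bar+camera: weight 42, value 98
Minimum weight: 27 kg.

27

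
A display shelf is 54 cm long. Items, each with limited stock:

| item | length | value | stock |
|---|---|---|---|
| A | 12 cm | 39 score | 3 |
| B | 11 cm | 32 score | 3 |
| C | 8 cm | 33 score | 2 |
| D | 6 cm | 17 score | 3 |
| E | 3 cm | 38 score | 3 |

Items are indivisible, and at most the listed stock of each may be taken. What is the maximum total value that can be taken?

Best selections within length 54 and stock limits:
- 1×A + 1×B + 2×C + 1×D + 3×E: length 54, value 268
- 3×A + 1×C + 3×E: length 53, value 264
- 1×B + 2×C + 3×D + 3×E: length 54, value 263
- 2×B + 2×C + 1×D + 3×E: length 53, value 261
Best: 268 score.

268 score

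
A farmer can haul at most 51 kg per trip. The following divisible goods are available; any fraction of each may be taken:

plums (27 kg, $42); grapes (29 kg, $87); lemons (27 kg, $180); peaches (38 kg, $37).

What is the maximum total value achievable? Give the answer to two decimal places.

252.00

Take in order of value per unit:
- lemons (180/27 per unit): all 27 → value 180, running total 180.00
- grapes (87/29 per unit): 24 of 29 → value 24×87/29 = 72.0000, running total 252.00
Total 252.00.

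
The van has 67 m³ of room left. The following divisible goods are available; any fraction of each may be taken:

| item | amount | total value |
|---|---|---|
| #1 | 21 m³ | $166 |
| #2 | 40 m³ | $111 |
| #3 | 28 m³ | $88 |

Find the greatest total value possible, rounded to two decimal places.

303.95

Take in order of value per unit:
- #1 (166/21 per unit): all 21 → value 166, running total 166.00
- #3 (88/28 per unit): all 28 → value 88, running total 254.00
- #2 (111/40 per unit): 18 of 40 → value 18×111/40 = 49.9500, running total 303.95
Total 303.95.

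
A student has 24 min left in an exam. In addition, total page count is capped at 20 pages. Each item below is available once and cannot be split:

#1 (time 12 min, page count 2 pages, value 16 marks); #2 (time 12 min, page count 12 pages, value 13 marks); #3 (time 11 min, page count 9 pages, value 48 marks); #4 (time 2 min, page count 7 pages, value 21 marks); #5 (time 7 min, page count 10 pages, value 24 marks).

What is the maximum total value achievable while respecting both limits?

Feasible sets respecting both limits:
- #3+#5: time 18, page count 19, value 72
- #3+#4: time 13, page count 16, value 69
- #1+#3: time 23, page count 11, value 64
Best: 72 marks.

72 marks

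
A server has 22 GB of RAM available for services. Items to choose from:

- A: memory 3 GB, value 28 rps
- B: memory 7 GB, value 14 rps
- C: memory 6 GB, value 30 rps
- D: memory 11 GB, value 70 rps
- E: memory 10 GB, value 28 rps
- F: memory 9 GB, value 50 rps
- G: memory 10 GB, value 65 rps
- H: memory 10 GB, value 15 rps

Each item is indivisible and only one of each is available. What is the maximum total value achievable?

143 rps

Check high-value combinations within 22 GB:
- A+F+G: memory 3+9+10=22, value 28+50+65=143
- D+G: memory 11+10=21, value 70+65=135
- A+C+D: memory 3+6+11=20, value 28+30+70=128
- A+C+G: memory 3+6+10=19, value 28+30+65=123
Best: 143 rps.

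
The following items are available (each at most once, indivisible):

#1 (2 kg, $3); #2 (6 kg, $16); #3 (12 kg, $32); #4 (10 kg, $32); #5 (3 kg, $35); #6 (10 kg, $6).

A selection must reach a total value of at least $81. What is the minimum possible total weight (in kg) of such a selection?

19

Subsets with value ≥ 81, sorted by total weight:
- #2+#4+#5: weight 19, value 83
- #1+#2+#4+#5: weight 21, value 86
- #2+#3+#5: weight 21, value 83
- #1+#2+#3+#5: weight 23, value 86
Minimum weight: 19 kg.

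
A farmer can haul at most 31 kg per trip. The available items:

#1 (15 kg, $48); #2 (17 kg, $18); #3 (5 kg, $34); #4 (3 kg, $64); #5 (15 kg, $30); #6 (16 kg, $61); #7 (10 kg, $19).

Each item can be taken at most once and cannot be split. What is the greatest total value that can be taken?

Check high-value combinations within 31 kg:
- #3+#4+#6: weight 5+3+16=24, value 34+64+61=159
- #1+#3+#4: weight 15+5+3=23, value 48+34+64=146
- #4+#6+#7: weight 3+16+10=29, value 64+61+19=144
- #1+#4+#7: weight 15+3+10=28, value 48+64+19=131
Best: $159.

$159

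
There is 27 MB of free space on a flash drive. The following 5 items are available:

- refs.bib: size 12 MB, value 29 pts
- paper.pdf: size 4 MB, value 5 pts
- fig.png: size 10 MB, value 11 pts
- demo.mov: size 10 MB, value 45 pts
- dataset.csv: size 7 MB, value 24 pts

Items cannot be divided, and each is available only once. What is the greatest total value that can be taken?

Check high-value combinations within 27 MB:
- fig.png+demo.mov+dataset.csv: size 10+10+7=27, value 11+45+24=80
- refs.bib+paper.pdf+demo.mov: size 12+4+10=26, value 29+5+45=79
- paper.pdf+demo.mov+dataset.csv: size 4+10+7=21, value 5+45+24=74
- refs.bib+demo.mov: size 12+10=22, value 29+45=74
- demo.mov+dataset.csv: size 10+7=17, value 45+24=69
Best: 80 pts.

80 pts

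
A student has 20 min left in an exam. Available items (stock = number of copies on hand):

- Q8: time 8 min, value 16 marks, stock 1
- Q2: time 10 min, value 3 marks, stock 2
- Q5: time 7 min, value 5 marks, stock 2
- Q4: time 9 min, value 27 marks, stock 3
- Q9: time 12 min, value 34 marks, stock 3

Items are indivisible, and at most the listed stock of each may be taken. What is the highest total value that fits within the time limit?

54 marks

Best selections within time 20 and stock limits:
- 2×Q4: time 18, value 54
- 1×Q8 + 1×Q9: time 20, value 50
- 1×Q8 + 1×Q4: time 17, value 43
- 1×Q5 + 1×Q9: time 19, value 39
Best: 54 marks.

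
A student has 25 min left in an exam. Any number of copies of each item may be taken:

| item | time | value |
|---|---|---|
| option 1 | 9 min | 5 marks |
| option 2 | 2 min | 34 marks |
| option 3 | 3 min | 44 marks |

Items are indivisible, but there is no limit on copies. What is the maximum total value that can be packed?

418 marks

Best value-per-unit is option 2 at 34/2; filling with it alone gives 12×34 = 408.
Optimal mix: 11×option 2 + 1×option 3 → time 25, value 418.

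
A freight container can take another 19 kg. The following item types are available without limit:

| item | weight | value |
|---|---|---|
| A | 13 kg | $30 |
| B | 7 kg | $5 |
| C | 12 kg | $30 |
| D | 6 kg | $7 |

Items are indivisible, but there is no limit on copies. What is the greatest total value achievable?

Best value-per-unit is C at 30/12; filling with it alone gives 1×30 = 30.
Optimal mix: 1×A + 1×D → weight 19, value 37.

$37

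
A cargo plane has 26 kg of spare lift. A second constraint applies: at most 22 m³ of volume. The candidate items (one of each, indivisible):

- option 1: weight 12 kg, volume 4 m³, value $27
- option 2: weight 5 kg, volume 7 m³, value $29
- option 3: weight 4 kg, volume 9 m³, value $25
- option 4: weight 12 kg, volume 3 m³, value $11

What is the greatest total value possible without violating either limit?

$81

Feasible sets respecting both limits:
- option 1+option 2+option 3: weight 21, volume 20, value 81
- option 2+option 3+option 4: weight 21, volume 19, value 65
- option 1+option 2: weight 17, volume 11, value 56
- option 2+option 3: weight 9, volume 16, value 54
Best: $81.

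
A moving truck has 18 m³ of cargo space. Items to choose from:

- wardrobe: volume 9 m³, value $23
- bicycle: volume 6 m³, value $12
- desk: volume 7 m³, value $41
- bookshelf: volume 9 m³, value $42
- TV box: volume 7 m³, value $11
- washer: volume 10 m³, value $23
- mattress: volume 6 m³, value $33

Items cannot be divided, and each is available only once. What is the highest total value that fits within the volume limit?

$83

Check high-value combinations within 18 m³:
- desk+bookshelf: volume 7+9=16, value 41+42=83
- bookshelf+mattress: volume 9+6=15, value 42+33=75
- desk+mattress: volume 7+6=13, value 41+33=74
Best: $83.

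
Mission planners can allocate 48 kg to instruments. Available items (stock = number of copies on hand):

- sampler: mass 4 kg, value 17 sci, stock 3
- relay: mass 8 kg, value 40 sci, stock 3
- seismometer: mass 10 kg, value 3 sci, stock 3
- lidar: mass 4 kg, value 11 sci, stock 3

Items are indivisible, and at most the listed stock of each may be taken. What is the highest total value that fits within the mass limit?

Best selections within mass 48 and stock limits:
- 3×sampler + 3×relay + 3×lidar: mass 48, value 204
- 3×sampler + 3×relay + 2×lidar: mass 44, value 193
Best: 204 sci.

204 sci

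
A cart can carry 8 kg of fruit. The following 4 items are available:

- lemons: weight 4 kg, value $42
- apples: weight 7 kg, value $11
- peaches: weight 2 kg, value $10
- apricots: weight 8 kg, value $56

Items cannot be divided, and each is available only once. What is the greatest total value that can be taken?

$56

Check high-value combinations within 8 kg:
- apricots: weight 8, value 56
- lemons+peaches: weight 4+2=6, value 42+10=52
- lemons: weight 4, value 42
Best: $56.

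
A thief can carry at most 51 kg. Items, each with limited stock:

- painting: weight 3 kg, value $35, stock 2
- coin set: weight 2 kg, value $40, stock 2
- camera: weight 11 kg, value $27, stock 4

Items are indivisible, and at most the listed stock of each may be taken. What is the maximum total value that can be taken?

Top feasible selections:
- 2×painting + 2×coin set + 3×camera: weight 43, value 231
- 1×painting + 2×coin set + 4×camera: weight 51, value 223
Best: $231.

$231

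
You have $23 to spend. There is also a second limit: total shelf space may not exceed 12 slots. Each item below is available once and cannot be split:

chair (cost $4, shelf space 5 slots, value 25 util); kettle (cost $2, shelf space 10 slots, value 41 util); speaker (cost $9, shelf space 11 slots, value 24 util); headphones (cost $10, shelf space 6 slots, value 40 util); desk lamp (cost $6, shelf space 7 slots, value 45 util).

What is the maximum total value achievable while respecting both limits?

Feasible sets respecting both limits:
- chair+desk lamp: cost 10, shelf space 12, value 70
- chair+headphones: cost 14, shelf space 11, value 65
- desk lamp: cost 6, shelf space 7, value 45
- kettle: cost 2, shelf space 10, value 41
Best: 70 util.

70 util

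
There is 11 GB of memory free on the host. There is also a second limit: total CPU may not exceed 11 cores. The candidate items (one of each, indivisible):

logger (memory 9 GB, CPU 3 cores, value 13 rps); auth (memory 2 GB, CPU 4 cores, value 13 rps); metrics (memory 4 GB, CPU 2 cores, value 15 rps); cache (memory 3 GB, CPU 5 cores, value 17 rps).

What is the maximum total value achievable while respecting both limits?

Feasible sets respecting both limits:
- auth+metrics+cache: memory 9, CPU 11, value 45
- metrics+cache: memory 7, CPU 7, value 32
- auth+cache: memory 5, CPU 9, value 30
- auth+metrics: memory 6, CPU 6, value 28
Best: 45 rps.

45 rps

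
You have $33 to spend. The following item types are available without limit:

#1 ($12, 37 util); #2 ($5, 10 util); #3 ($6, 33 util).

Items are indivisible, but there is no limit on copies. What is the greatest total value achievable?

165 util

Best value-per-unit is #3 at 33/6, and filling with it alone uses cost 5×6=30. No mix of the others beats 5×33 = 165.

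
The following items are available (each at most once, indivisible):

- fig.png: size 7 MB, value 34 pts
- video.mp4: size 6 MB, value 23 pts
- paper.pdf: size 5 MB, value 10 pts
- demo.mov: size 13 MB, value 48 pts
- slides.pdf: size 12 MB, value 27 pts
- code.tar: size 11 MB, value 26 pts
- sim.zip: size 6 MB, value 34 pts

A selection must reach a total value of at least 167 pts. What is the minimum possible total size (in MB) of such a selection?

48

Subsets with value ≥ 167, sorted by total size:
- fig.png+video.mp4+paper.pdf+demo.mov+code.tar+sim.zip: size 48, value 175
- fig.png+video.mp4+paper.pdf+demo.mov+slides.pdf+sim.zip: size 49, value 176
Minimum size: 48 MB.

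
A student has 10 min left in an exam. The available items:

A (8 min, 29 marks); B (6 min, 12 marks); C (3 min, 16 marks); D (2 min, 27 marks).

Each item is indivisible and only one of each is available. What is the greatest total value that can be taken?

56 marks

Check high-value combinations within 10 min:
- A+D: time 8+2=10, value 29+27=56
- C+D: time 3+2=5, value 16+27=43
- B+D: time 6+2=8, value 12+27=39
Best: 56 marks.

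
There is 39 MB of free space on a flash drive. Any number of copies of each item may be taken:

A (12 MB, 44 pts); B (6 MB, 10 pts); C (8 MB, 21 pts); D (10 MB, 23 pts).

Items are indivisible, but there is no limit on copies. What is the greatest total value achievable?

Best value-per-unit is A at 44/12, and filling with it alone uses size 3×12=36. No mix of the others beats 3×44 = 132.

132 pts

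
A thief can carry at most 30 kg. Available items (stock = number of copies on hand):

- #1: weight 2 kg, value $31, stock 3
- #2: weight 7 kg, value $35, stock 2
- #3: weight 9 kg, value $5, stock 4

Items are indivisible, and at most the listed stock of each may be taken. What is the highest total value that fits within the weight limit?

$168

Best selections within weight 30 and stock limits:
- 3×#1 + 2×#2 + 1×#3: weight 29, value 168
- 3×#1 + 2×#2: weight 20, value 163
Best: $168.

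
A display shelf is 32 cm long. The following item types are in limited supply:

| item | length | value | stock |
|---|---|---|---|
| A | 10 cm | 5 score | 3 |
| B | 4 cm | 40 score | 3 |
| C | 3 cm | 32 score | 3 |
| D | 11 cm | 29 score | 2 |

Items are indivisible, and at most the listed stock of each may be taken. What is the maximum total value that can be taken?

Top feasible selections:
- 3×B + 3×C + 1×D: length 32, value 245
- 1×A + 3×B + 3×C: length 31, value 221
- 3×B + 3×C: length 21, value 216
- 3×B + 2×C + 1×D: length 29, value 213
Best: 245 score.

245 score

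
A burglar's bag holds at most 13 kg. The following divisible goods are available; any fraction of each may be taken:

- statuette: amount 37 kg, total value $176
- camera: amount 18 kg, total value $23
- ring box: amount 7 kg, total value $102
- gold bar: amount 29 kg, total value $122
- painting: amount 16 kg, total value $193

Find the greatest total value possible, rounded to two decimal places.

174.38

Take in order of value per unit:
- ring box (102/7 per unit): all 7 → value 102, running total 102.00
- painting (193/16 per unit): 6 of 16 → value 6×193/16 = 72.3750, running total 174.38
Total 174.38.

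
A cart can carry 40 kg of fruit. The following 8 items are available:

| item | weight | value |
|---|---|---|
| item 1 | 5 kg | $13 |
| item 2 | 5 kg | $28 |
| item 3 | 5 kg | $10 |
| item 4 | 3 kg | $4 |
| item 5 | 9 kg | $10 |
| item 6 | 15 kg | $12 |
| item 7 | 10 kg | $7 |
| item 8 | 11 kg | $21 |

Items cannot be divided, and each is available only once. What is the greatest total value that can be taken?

Check high-value combinations within 40 kg:
- item 1+item 2+item 3+item 4+item 5+item 8: weight 5+5+5+3+9+11=38, value 13+28+10+4+10+21=86
- item 1+item 2+item 3+item 4+item 7+item 8: weight 5+5+5+3+10+11=39, value 13+28+10+4+7+21=83
- item 1+item 2+item 3+item 5+item 8: weight 5+5+5+9+11=35, value 13+28+10+10+21=82
- item 1+item 2+item 3+item 7+item 8: weight 5+5+5+10+11=36, value 13+28+10+7+21=79
Best: $86.

$86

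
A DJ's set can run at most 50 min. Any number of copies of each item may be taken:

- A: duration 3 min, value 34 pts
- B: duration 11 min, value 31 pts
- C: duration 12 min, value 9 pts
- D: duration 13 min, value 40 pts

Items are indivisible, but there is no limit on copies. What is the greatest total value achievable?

544 pts

Best value-per-unit is A at 34/3, and filling with it alone uses duration 16×3=48. No mix of the others beats 16×34 = 544.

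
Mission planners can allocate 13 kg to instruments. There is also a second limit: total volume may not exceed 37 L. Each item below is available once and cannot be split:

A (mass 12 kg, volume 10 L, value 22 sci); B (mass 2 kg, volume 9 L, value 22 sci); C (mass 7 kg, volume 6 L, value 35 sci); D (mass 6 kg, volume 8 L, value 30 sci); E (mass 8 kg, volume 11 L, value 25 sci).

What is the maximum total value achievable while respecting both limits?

65 sci

Feasible sets respecting both limits:
- C+D: mass 13, volume 14, value 65
- B+C: mass 9, volume 15, value 57
- B+D: mass 8, volume 17, value 52
- B+E: mass 10, volume 20, value 47
Best: 65 sci.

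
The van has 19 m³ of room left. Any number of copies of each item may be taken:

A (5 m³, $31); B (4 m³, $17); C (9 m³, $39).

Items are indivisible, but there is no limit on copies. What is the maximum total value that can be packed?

$110

Best value-per-unit is A at 31/5; filling with it alone gives 3×31 = 93.
Optimal mix: 3×A + 1×B → volume 19, value 110.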